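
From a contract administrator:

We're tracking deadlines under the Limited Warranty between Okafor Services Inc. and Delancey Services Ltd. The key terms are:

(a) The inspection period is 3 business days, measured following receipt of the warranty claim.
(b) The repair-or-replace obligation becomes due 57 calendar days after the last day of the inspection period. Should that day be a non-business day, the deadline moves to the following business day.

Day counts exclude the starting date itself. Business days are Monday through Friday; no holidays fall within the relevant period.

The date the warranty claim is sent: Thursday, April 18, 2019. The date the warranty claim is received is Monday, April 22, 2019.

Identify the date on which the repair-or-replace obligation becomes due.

From Monday, April 22, 2019, 3 business days (Apr 23, Apr 24, Apr 25, skipping weekends) brings us to Thursday, April 25, 2019, which is the last day of the inspection period.
The date on which the repair-or-replace obligation becomes due: April 25, 2019 + 57 days = June 21, 2019. June 21, 2019 is a Friday, so no roll-forward applies.

June 21, 2019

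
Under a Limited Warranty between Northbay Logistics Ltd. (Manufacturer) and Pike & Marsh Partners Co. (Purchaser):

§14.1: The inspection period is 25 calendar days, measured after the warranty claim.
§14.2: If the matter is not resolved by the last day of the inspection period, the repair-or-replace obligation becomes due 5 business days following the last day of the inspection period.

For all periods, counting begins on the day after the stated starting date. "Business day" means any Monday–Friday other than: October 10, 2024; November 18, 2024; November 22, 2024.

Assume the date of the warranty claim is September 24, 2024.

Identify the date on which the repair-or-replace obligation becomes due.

Adding 25 calendar days to September 24, 2024 gives October 19, 2024, which is the last day of the inspection period.
The date on which the repair-or-replace obligation becomes due: 5 business days after Saturday, October 19, 2024, skipping weekends — Oct 21, Oct 22, Oct 23, Oct 24, Oct 25 — lands on Friday, October 25, 2024.

October 25, 2024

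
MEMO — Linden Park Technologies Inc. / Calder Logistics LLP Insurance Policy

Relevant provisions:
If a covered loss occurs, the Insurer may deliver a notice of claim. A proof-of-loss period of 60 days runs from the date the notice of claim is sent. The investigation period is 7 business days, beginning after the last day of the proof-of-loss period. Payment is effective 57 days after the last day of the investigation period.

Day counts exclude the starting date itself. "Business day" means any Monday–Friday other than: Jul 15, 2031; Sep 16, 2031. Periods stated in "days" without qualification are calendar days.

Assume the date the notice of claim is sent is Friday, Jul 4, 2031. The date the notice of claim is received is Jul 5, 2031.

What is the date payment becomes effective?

The last day of the proof-of-loss period: Jul 4, 2031 + 60 days = Sep 2, 2031.
From Tuesday, Sep 2, 2031, 7 business days (Sep 3, Sep 4, Sep 5, Sep 8, Sep 9, Sep 10, Sep 11, skipping weekends) brings us to Thursday, Sep 11, 2031, which is the last day of the investigation period.
Adding 57 calendar days to Sep 11, 2031 gives Nov 7, 2031, which is the date payment becomes effective.

Nov 7, 2031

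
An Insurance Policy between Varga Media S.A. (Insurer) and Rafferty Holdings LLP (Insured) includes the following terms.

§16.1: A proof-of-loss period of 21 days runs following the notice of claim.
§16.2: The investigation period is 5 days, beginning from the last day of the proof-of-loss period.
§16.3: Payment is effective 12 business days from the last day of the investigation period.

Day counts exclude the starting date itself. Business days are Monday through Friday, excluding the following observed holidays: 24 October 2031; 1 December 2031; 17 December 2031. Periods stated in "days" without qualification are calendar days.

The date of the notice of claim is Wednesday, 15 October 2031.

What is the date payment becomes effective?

26 November 2031

Adding 21 calendar days to 15 October 2031 gives 5 November 2031, which is the last day of the proof-of-loss period.
The last day of the investigation period: 5 November 2031 + 5 days = 10 November 2031.
From Monday, 10 November 2031, 12 business days (Nov 11, Nov 12, Nov 13, Nov 14, …, Nov 24, Nov 25, Nov 26, skipping weekends) brings us to Wednesday, 26 November 2031, which is the date payment becomes effective.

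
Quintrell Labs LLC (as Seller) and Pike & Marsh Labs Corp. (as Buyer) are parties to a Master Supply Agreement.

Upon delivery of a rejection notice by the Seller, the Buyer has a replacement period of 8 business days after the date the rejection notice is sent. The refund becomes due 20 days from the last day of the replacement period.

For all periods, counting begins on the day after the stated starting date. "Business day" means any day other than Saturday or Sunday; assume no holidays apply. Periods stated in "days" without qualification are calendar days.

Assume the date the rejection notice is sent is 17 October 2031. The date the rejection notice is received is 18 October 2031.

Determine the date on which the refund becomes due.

From Friday, 17 October 2031, 8 business days (Oct 20, Oct 21, Oct 22, Oct 23, Oct 24, Oct 27, Oct 28, Oct 29, skipping weekends) brings us to Wednesday, 29 October 2031, which is the last day of the replacement period.
The date on which the refund becomes due: 20 calendar days after 29 October 2031 is 18 November 2031.

18 November 2031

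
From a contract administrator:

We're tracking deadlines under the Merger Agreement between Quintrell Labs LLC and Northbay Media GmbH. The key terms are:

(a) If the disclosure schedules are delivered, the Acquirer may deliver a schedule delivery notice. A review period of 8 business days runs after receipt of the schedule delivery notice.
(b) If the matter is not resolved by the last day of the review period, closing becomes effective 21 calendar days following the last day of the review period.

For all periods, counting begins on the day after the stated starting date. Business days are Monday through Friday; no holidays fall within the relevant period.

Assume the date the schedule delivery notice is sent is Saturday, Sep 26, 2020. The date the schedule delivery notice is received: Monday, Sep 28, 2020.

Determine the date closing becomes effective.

From Monday, Sep 28, 2020, 8 business days (Sep 29, Sep 30, Oct 1, Oct 2, Oct 5, Oct 6, Oct 7, Oct 8, skipping weekends) brings us to Thursday, Oct 8, 2020, which is the last day of the review period.
The date closing becomes effective: 21 calendar days after Oct 8, 2020 is Oct 29, 2020.

Oct 29, 2020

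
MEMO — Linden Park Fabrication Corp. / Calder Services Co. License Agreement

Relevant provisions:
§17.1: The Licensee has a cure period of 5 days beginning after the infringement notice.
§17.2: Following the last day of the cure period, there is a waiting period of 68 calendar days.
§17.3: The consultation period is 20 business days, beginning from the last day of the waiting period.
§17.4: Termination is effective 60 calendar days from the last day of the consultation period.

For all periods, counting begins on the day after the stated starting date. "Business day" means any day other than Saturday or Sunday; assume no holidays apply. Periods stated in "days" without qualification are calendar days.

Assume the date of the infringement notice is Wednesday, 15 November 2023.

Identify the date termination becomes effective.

The last day of the cure period: 5 calendar days after 15 November 2023 is 20 November 2023.
The last day of the waiting period: 68 calendar days after 20 November 2023 is 27 January 2024.
The last day of the consultation period: 20 business days after Saturday, 27 January 2024, skipping weekends — Jan 29, Jan 30, Jan 31, Feb 1, …, Feb 21, Feb 22, Feb 23 — lands on Friday, 23 February 2024.
The date termination becomes effective: 23 February 2024 + 60 days = 23 April 2024.

23 April 2024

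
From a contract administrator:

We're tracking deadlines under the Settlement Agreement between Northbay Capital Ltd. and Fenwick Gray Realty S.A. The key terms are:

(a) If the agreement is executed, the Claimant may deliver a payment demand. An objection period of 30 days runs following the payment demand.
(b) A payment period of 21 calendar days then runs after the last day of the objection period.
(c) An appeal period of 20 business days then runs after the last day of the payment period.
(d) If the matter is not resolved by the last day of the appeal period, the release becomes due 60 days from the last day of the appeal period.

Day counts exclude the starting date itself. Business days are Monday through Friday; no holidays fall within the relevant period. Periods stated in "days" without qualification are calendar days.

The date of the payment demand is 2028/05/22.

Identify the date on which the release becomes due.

2028/10/08

The last day of the objection period: 2028/05/22 + 30 days = 2028/06/21.
Adding 21 calendar days to 2028/06/21 gives 2028/07/12, which is the last day of the payment period.
The last day of the appeal period: counting 20 business days from Wednesday, 2028/07/12 (Jul 13, Jul 14, Jul 17, Jul 18, …, Aug 7, Aug 8, Aug 9, skipping weekends) reaches Wednesday, 2028/08/09.
The date on which the release becomes due: 2028/08/09 + 60 days = 2028/10/08.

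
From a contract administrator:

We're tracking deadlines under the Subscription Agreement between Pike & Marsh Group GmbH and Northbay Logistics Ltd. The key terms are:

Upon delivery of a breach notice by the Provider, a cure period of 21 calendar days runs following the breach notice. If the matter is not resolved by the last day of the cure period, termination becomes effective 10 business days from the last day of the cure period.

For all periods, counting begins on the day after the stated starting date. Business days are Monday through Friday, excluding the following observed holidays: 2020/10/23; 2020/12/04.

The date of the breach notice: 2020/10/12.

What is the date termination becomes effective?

2020/11/16

The last day of the cure period: 2020/10/12 + 21 days = 2020/11/02.
The date termination becomes effective: counting 10 business days from Monday, 2020/11/02 (Nov 3, Nov 4, Nov 5, Nov 6, Nov 9, Nov 10, Nov 11, Nov 12, Nov 13, Nov 16, skipping weekends) reaches Monday, 2020/11/16.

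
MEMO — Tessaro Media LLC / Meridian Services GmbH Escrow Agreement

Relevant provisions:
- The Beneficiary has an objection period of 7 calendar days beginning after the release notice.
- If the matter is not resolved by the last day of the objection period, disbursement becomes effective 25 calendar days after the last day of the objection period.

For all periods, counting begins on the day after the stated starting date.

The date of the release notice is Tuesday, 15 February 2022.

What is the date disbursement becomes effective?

Adding 7 calendar days to 15 February 2022 gives 22 February 2022, which is the last day of the objection period.
The date disbursement becomes effective: 25 calendar days after 22 February 2022 is 19 March 2022.

19 March 2022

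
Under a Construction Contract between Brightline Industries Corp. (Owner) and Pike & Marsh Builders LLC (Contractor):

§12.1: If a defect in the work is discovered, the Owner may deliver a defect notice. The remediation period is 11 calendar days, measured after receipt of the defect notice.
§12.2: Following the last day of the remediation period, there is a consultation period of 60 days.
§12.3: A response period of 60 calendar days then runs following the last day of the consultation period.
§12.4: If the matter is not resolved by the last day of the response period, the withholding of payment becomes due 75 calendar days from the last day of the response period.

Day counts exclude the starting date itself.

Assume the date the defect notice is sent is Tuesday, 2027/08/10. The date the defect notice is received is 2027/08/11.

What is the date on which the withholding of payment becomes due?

2028/03/04

Adding 11 calendar days to 2027/08/11 gives 2027/08/22, which is the last day of the remediation period.
Adding 60 calendar days to 2027/08/22 gives 2027/10/21, which is the last day of the consultation period.
The last day of the response period: 60 calendar days after 2027/10/21 is 2027/12/20.
The date on which the withholding of payment becomes due: 75 calendar days after 2027/12/20 is 2028/03/04.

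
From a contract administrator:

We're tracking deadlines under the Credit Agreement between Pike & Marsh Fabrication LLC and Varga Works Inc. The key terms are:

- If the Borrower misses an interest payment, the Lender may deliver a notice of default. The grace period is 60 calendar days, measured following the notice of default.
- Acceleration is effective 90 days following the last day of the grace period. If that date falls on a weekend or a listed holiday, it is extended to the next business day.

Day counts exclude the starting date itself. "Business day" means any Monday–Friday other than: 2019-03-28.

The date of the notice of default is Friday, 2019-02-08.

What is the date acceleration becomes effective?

2019-07-08

Adding 60 calendar days to 2019-02-08 gives 2019-04-09, which is the last day of the grace period.
Adding 90 calendar days to 2019-04-09 gives 2019-07-08, which is the date acceleration becomes effective. 2019-07-08 is a Monday and is not a listed holiday, so no roll-forward applies.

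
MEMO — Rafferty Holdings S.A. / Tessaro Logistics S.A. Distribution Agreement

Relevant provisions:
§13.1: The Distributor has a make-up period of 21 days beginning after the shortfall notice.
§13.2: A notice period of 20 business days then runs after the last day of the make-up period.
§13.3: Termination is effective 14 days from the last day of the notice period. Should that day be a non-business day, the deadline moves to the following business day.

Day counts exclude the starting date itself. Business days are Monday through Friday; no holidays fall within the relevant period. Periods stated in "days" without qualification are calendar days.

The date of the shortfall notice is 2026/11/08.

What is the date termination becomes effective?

Adding 21 calendar days to 2026/11/08 gives 2026/11/29, which is the last day of the make-up period.
The last day of the notice period: counting 20 business days from Sunday, 2026/11/29 (Nov 30, Dec 1, Dec 2, Dec 3, …, Dec 23, Dec 24, Dec 25, skipping weekends) reaches Friday, 2026/12/25.
Adding 14 calendar days to 2026/12/25 gives 2027/01/08, which is the date termination becomes effective. 2027/01/08 is a Friday, so no roll-forward applies.

2027/01/08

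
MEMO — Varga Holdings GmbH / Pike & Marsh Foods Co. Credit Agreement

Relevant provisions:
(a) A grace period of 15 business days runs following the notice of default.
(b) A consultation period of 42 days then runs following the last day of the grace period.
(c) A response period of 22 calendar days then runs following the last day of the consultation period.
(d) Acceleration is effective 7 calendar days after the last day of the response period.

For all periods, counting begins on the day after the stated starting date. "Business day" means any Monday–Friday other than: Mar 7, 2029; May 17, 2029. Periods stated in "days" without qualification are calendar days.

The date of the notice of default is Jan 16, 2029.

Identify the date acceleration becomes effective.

Apr 18, 2029

The last day of the grace period: counting 15 business days from Tuesday, Jan 16, 2029 (Jan 17, Jan 18, Jan 19, Jan 22, …, Feb 2, Feb 5, Feb 6, skipping weekends) reaches Tuesday, Feb 6, 2029.
The last day of the consultation period: Feb 6, 2029 + 42 days = Mar 20, 2029.
The last day of the response period: Mar 20, 2029 + 22 days = Apr 11, 2029.
The date acceleration becomes effective: 7 calendar days after Apr 11, 2029 is Apr 18, 2029.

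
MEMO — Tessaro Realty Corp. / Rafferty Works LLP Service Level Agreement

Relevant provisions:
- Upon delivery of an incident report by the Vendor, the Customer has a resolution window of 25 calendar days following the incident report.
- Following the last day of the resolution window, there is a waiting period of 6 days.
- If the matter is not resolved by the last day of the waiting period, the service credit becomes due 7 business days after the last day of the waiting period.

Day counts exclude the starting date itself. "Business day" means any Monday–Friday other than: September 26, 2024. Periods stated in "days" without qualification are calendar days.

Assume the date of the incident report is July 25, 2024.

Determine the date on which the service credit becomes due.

Adding 25 calendar days to July 25, 2024 gives August 19, 2024, which is the last day of the resolution window.
The last day of the waiting period: 6 calendar days after August 19, 2024 is August 25, 2024.
From Sunday, August 25, 2024, 7 business days (Aug 26, Aug 27, Aug 28, Aug 29, Aug 30, Sep 2, Sep 3, skipping weekends) brings us to Tuesday, September 3, 2024, which is the date on which the service credit becomes due.

September 3, 2024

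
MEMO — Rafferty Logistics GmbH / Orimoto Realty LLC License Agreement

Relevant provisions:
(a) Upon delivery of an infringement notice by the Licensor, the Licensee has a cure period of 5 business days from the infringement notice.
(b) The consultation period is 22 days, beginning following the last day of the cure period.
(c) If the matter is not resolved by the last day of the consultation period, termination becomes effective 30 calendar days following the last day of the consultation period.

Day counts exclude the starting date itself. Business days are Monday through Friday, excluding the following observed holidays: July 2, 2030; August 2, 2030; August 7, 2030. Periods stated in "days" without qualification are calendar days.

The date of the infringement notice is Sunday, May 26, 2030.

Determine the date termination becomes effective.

July 22, 2030

The last day of the cure period: 5 business days after Sunday, May 26, 2030, skipping weekends — May 27, May 28, May 29, May 30, May 31 — lands on Friday, May 31, 2030.
Adding 22 calendar days to May 31, 2030 gives June 22, 2030, which is the last day of the consultation period.
The date termination becomes effective: June 22, 2030 + 30 days = July 22, 2030.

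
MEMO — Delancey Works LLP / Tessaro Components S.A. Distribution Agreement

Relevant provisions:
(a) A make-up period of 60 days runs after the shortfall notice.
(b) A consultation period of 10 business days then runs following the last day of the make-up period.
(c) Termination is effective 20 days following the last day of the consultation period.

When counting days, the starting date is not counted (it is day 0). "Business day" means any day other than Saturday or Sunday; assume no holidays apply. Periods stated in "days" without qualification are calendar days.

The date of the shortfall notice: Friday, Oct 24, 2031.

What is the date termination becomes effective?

Jan 26, 2032

The last day of the make-up period: Oct 24, 2031 + 60 days = Dec 23, 2031.
The last day of the consultation period: counting 10 business days from Tuesday, Dec 23, 2031 (Dec 24, Dec 25, Dec 26, Dec 29, Dec 30, Dec 31, Jan 1, Jan 2, Jan 5, Jan 6, skipping weekends) reaches Tuesday, Jan 6, 2032.
The date termination becomes effective: 20 calendar days after Jan 6, 2032 is Jan 26, 2032.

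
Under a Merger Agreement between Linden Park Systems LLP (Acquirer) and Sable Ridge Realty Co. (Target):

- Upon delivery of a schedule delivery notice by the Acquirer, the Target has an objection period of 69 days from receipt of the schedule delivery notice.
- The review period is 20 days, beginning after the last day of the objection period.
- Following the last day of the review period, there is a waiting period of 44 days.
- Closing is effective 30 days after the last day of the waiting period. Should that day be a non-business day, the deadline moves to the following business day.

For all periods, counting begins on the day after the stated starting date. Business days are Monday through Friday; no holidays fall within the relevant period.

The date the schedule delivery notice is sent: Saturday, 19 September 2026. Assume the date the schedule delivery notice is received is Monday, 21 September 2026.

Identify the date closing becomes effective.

Adding 69 calendar days to 21 September 2026 gives 29 November 2026, which is the last day of the objection period.
Adding 20 calendar days to 29 November 2026 gives 19 December 2026, which is the last day of the review period.
Adding 44 calendar days to 19 December 2026 gives 1 February 2027, which is the last day of the waiting period.
The date closing becomes effective: 30 calendar days after 1 February 2027 is 3 March 2027. 3 March 2027 is a Wednesday, so no roll-forward applies.

3 March 2027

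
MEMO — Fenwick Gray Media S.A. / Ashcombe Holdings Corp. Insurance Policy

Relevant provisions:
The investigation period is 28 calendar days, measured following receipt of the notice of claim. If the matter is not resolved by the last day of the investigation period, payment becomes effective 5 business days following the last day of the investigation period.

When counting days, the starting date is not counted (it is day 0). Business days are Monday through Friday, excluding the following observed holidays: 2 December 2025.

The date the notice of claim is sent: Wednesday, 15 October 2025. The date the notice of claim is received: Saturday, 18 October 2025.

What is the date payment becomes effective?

21 November 2025

The last day of the investigation period: 18 October 2025 + 28 days = 15 November 2025.
The date payment becomes effective: 5 business days after Saturday, 15 November 2025, skipping weekends — Nov 17, Nov 18, Nov 19, Nov 20, Nov 21 — lands on Friday, 21 November 2025.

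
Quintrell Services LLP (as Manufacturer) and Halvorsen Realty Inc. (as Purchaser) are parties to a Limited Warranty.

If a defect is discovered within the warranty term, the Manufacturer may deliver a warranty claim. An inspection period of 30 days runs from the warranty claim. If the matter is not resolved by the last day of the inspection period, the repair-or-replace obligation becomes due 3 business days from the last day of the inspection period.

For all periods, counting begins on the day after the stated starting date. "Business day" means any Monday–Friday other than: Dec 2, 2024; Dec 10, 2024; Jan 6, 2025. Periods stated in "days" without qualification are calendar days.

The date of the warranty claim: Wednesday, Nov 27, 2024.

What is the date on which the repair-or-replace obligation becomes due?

Jan 1, 2025

The last day of the inspection period: 30 calendar days after Nov 27, 2024 is Dec 27, 2024.
From Friday, Dec 27, 2024, 3 business days (Dec 30, Dec 31, Jan 1, skipping weekends) brings us to Wednesday, Jan 1, 2025, which is the date on which the repair-or-replace obligation becomes due.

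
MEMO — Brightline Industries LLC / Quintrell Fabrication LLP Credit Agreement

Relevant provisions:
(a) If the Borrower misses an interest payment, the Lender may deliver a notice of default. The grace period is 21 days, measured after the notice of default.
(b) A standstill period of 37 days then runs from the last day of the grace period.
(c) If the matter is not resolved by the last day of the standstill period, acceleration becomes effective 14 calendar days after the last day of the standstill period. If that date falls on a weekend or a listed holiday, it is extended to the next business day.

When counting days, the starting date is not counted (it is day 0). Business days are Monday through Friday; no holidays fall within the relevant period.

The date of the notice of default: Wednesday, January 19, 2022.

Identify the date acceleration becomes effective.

The last day of the grace period: January 19, 2022 + 21 days = February 9, 2022.
The last day of the standstill period: February 9, 2022 + 37 days = March 18, 2022.
The date acceleration becomes effective: March 18, 2022 + 14 days = April 1, 2022. April 1, 2022 is a Friday, so no roll-forward applies.

April 1, 2022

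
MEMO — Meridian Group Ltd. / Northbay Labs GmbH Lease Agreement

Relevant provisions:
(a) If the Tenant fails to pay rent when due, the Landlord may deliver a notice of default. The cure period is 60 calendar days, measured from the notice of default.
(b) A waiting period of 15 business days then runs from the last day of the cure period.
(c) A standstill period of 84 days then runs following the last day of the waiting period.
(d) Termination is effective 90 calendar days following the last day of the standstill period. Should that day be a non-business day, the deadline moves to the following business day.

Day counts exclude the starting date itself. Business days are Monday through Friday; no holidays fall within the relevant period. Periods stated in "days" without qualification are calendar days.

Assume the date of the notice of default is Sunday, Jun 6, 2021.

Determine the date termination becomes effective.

Adding 60 calendar days to Jun 6, 2021 gives Aug 5, 2021, which is the last day of the cure period.
The last day of the waiting period: counting 15 business days from Thursday, Aug 5, 2021 (Aug 6, Aug 9, Aug 10, Aug 11, …, Aug 24, Aug 25, Aug 26, skipping weekends) reaches Thursday, Aug 26, 2021.
Adding 84 calendar days to Aug 26, 2021 gives Nov 18, 2021, which is the last day of the standstill period.
The date termination becomes effective: 90 calendar days after Nov 18, 2021 is Feb 16, 2022. Feb 16, 2022 is a Wednesday, so no roll-forward applies.

Feb 16, 2022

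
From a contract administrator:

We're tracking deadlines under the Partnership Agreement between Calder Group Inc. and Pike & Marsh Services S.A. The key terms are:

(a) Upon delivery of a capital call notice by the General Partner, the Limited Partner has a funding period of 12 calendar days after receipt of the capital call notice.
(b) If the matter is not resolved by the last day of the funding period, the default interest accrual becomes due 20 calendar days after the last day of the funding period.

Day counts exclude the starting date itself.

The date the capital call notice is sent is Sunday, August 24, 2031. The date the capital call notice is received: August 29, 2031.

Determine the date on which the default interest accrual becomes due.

September 30, 2031

Adding 12 calendar days to August 29, 2031 gives September 10, 2031, which is the last day of the funding period.
Adding 20 calendar days to September 10, 2031 gives September 30, 2031, which is the date on which the default interest accrual becomes due.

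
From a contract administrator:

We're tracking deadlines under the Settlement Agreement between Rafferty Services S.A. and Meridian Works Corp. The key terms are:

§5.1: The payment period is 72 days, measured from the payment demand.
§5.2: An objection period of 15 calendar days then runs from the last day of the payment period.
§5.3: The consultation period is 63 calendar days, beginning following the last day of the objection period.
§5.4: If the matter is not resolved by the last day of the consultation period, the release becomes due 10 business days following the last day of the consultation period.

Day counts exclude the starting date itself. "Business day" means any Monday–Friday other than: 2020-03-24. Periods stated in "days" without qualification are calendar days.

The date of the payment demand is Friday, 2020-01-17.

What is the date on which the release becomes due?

The last day of the payment period: 72 calendar days after 2020-01-17 is 2020-03-29.
Adding 15 calendar days to 2020-03-29 gives 2020-04-13, which is the last day of the objection period.
The last day of the consultation period: 63 calendar days after 2020-04-13 is 2020-06-15.
The date on which the release becomes due: counting 10 business days from Monday, 2020-06-15 (Jun 16, Jun 17, Jun 18, Jun 19, Jun 22, Jun 23, Jun 24, Jun 25, Jun 26, Jun 29, skipping weekends) reaches Monday, 2020-06-29.

2020-06-29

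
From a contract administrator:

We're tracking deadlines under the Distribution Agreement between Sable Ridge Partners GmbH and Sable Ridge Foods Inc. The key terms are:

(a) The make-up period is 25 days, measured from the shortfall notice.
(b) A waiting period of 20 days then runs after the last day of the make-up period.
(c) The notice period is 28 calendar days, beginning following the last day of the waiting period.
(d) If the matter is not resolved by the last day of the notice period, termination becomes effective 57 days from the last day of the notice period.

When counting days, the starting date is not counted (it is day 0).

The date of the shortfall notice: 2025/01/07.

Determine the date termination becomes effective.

Adding 25 calendar days to 2025/01/07 gives 2025/02/01, which is the last day of the make-up period.
The last day of the waiting period: 20 calendar days after 2025/02/01 is 2025/02/21.
Adding 28 calendar days to 2025/02/21 gives 2025/03/21, which is the last day of the notice period.
The date termination becomes effective: 57 calendar days after 2025/03/21 is 2025/05/17.

2025/05/17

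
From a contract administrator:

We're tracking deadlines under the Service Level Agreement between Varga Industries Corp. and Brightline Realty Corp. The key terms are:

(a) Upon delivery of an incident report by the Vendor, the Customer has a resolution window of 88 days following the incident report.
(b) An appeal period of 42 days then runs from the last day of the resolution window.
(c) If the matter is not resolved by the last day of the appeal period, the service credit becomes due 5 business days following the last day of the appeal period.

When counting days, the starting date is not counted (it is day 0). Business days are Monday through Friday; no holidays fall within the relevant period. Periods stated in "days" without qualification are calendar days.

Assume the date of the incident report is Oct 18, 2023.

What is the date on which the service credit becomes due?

Adding 88 calendar days to Oct 18, 2023 gives Jan 14, 2024, which is the last day of the resolution window.
The last day of the appeal period: Jan 14, 2024 + 42 days = Feb 25, 2024.
The date on which the service credit becomes due: 5 business days after Sunday, Feb 25, 2024, skipping weekends — Feb 26, Feb 27, Feb 28, Feb 29, Mar 1 — lands on Friday, Mar 1, 2024.

Mar 1, 2024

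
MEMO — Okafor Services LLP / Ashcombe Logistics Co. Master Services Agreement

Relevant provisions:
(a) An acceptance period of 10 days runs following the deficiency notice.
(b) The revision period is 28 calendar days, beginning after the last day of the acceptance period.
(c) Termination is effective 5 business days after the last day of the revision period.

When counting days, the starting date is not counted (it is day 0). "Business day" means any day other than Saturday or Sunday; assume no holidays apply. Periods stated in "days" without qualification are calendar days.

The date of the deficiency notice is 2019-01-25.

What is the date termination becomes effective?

The last day of the acceptance period: 10 calendar days after 2019-01-25 is 2019-02-04.
The last day of the revision period: 2019-02-04 + 28 days = 2019-03-04.
The date termination becomes effective: 5 business days after Monday, 2019-03-04, skipping weekends — Mar 5, Mar 6, Mar 7, Mar 8, Mar 11 — lands on Monday, 2019-03-11.

2019-03-11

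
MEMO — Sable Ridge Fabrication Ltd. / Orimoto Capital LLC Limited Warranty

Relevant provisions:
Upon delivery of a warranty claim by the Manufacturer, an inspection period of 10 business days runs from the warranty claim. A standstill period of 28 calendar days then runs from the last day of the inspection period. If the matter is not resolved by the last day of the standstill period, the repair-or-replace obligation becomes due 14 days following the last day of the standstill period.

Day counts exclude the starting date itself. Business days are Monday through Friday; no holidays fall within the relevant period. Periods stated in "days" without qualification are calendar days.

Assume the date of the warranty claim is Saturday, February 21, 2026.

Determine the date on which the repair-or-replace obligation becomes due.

April 17, 2026

The last day of the inspection period: counting 10 business days from Saturday, February 21, 2026 (Feb 23, Feb 24, Feb 25, Feb 26, Feb 27, Mar 2, Mar 3, Mar 4, Mar 5, Mar 6, skipping weekends) reaches Friday, March 6, 2026.
Adding 28 calendar days to March 6, 2026 gives April 3, 2026, which is the last day of the standstill period.
The date on which the repair-or-replace obligation becomes due: 14 calendar days after April 3, 2026 is April 17, 2026.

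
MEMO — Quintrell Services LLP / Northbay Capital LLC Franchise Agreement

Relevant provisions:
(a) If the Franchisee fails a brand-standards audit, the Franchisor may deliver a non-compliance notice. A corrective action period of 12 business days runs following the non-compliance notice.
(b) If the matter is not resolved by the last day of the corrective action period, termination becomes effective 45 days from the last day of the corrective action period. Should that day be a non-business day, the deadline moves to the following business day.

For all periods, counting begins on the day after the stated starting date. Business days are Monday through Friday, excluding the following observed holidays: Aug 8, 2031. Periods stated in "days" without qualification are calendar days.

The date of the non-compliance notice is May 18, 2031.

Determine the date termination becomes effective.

The last day of the corrective action period: 12 business days after Sunday, May 18, 2031, skipping weekends — May 19, May 20, May 21, May 22, …, May 30, Jun 2, Jun 3 — lands on Tuesday, Jun 3, 2031.
The date termination becomes effective: 45 calendar days after Jun 3, 2031 is Jul 18, 2031. Jul 18, 2031 is a Friday and is not a listed holiday, so no roll-forward applies.

Jul 18, 2031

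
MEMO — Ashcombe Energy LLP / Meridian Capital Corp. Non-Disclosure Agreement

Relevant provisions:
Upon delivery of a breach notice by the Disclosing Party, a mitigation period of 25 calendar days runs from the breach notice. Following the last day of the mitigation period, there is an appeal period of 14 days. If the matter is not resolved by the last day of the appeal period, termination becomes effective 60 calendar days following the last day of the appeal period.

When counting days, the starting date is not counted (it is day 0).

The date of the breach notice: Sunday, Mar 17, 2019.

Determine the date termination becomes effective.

The last day of the mitigation period: Mar 17, 2019 + 25 days = Apr 11, 2019.
Adding 14 calendar days to Apr 11, 2019 gives Apr 25, 2019, which is the last day of the appeal period.
The date termination becomes effective: Apr 25, 2019 + 60 days = Jun 24, 2019.

Jun 24, 2019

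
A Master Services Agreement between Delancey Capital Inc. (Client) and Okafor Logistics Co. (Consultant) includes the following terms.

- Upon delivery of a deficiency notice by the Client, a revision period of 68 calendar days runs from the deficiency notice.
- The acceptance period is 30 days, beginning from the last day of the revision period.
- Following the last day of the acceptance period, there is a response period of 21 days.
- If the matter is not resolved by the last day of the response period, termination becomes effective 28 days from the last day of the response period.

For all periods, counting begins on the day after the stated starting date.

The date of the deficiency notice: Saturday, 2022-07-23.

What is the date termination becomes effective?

2022-12-17

The last day of the revision period: 2022-07-23 + 68 days = 2022-09-29.
Adding 30 calendar days to 2022-09-29 gives 2022-10-29, which is the last day of the acceptance period.
Adding 21 calendar days to 2022-10-29 gives 2022-11-19, which is the last day of the response period.
The date termination becomes effective: 28 calendar days after 2022-11-19 is 2022-12-17.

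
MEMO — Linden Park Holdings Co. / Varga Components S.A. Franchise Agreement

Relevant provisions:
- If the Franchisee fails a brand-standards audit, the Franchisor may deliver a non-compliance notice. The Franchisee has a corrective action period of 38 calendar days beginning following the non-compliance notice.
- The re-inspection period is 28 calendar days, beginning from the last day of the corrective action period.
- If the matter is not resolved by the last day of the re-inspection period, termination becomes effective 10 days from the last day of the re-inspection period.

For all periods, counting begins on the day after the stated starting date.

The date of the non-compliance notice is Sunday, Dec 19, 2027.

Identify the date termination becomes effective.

The last day of the corrective action period: Dec 19, 2027 + 38 days = Jan 26, 2028.
The last day of the re-inspection period: 28 calendar days after Jan 26, 2028 is Feb 23, 2028.
The date termination becomes effective: Feb 23, 2028 + 10 days = Mar 4, 2028.

Mar 4, 2028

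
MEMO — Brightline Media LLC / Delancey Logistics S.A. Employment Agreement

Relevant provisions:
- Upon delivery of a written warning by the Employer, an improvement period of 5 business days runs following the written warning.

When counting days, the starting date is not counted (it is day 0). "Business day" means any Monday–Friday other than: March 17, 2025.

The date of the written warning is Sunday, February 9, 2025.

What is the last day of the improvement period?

The last day of the improvement period: 5 business days after Sunday, February 9, 2025, skipping weekends — Feb 10, Feb 11, Feb 12, Feb 13, Feb 14 — lands on Friday, February 14, 2025.

February 14, 2025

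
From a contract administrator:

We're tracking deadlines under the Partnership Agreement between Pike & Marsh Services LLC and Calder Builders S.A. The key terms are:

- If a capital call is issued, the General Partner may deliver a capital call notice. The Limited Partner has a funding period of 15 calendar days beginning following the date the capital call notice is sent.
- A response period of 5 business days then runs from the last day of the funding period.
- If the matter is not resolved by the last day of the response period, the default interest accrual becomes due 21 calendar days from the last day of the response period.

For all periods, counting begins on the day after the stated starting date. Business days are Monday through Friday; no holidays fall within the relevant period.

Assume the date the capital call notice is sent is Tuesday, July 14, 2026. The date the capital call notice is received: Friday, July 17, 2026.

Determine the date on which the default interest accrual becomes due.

Adding 15 calendar days to July 14, 2026 gives July 29, 2026, which is the last day of the funding period.
The last day of the response period: 5 business days after Wednesday, July 29, 2026, skipping weekends — Jul 30, Jul 31, Aug 3, Aug 4, Aug 5 — lands on Wednesday, August 5, 2026.
The date on which the default interest accrual becomes due: August 5, 2026 + 21 days = August 26, 2026.

August 26, 2026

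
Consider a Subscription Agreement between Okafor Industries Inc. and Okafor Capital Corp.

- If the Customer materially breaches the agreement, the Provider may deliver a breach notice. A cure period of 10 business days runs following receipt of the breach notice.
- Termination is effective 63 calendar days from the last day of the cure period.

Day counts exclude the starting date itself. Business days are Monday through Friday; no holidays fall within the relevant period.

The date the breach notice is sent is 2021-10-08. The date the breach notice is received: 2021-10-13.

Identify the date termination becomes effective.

The last day of the cure period: counting 10 business days from Wednesday, 2021-10-13 (Oct 14, Oct 15, Oct 18, Oct 19, Oct 20, Oct 21, Oct 22, Oct 25, Oct 26, Oct 27, skipping weekends) reaches Wednesday, 2021-10-27.
The date termination becomes effective: 63 calendar days after 2021-10-27 is 2021-12-29.

2021-12-29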